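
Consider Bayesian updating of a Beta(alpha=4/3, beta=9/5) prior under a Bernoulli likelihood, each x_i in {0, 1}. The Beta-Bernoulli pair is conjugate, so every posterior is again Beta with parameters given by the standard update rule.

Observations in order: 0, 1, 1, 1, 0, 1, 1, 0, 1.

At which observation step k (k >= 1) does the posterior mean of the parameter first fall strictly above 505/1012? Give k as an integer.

obs 1: x=0 → posterior Beta(4/3, 14/5)
obs 2: x=1 → posterior Beta(7/3, 14/5)
obs 3: x=1 → posterior Beta(10/3, 14/5)
obs 4: x=1 → posterior Beta(13/3, 14/5)
obs 5: x=0 → posterior Beta(13/3, 19/5)
obs 6: x=1 → posterior Beta(16/3, 19/5)
obs 7: x=1 → posterior Beta(19/3, 19/5)
obs 8: x=0 → posterior Beta(19/3, 24/5)
obs 9: x=1 → posterior Beta(22/3, 24/5)

k = 3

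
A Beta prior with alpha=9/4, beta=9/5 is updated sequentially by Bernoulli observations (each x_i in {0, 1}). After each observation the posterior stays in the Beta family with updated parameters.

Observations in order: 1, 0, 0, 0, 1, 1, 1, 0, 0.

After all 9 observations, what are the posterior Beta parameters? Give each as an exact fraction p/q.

alpha=25/4, beta=34/5

obs 1: x=1 → posterior Beta(13/4, 9/5)
obs 2: x=0 → posterior Beta(13/4, 14/5)
obs 3: x=0 → posterior Beta(13/4, 19/5)
obs 4: x=0 → posterior Beta(13/4, 24/5)
obs 5: x=1 → posterior Beta(17/4, 24/5)
obs 6: x=1 → posterior Beta(21/4, 24/5)
obs 7: x=1 → posterior Beta(25/4, 24/5)
obs 8: x=0 → posterior Beta(25/4, 29/5)
obs 9: x=0 → posterior Beta(25/4, 34/5)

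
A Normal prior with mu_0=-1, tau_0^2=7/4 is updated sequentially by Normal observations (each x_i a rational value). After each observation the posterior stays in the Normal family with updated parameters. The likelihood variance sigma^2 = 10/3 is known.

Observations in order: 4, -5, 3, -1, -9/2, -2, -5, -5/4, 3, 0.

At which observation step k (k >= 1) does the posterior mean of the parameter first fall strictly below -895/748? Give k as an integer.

k = 7

obs 1: x=4 → posterior Normal(44/61, 70/61)
obs 2: x=-5 → posterior Normal(-61/82, 35/41)
obs 3: x=3 → posterior Normal(2/103, 70/103)
obs 4: x=-1 → posterior Normal(-19/124, 35/62)
obs 5: x=-9/2 → posterior Normal(-227/290, 14/29)
obs 6: x=-2 → posterior Normal(-311/332, 35/83)
obs 7: x=-5 → posterior Normal(-521/374, 70/187)
obs 8: x=-5/4 → posterior Normal(-1147/832, 35/104)
obs 9: x=3 → posterior Normal(-895/916, 70/229)
obs 10: x=0 → posterior Normal(-179/200, 7/25)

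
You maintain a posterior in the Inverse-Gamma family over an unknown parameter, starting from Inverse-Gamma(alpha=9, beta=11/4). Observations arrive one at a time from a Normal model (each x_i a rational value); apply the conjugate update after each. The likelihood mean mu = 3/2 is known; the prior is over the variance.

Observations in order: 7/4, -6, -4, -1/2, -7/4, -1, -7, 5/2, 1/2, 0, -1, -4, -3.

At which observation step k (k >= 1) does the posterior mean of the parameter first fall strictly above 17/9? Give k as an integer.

k = 2

obs 1: x=7/4 → posterior Inverse-Gamma(19/2, 89/32)
obs 2: x=-6 → posterior Inverse-Gamma(10, 989/32)
obs 3: x=-4 → posterior Inverse-Gamma(21/2, 1473/32)
obs 4: x=-1/2 → posterior Inverse-Gamma(11, 1537/32)
obs 5: x=-7/4 → posterior Inverse-Gamma(23/2, 853/16)
obs 6: x=-1 → posterior Inverse-Gamma(12, 903/16)
obs 7: x=-7 → posterior Inverse-Gamma(25/2, 1481/16)
obs 8: x=5/2 → posterior Inverse-Gamma(13, 1489/16)
obs 9: x=1/2 → posterior Inverse-Gamma(27/2, 1497/16)
obs 10: x=0 → posterior Inverse-Gamma(14, 1515/16)
obs 11: x=-1 → posterior Inverse-Gamma(29/2, 1565/16)
obs 12: x=-4 → posterior Inverse-Gamma(15, 1807/16)
obs 13: x=-3 → posterior Inverse-Gamma(31/2, 1969/16)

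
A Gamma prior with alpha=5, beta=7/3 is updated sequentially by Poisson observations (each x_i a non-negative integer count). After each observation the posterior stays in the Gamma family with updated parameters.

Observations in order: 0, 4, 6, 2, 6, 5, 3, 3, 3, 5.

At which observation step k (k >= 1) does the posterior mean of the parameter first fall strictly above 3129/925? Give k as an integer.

obs 1: x=0 → posterior Gamma(5, 10/3)
obs 2: x=4 → posterior Gamma(9, 13/3)
obs 3: x=6 → posterior Gamma(15, 16/3)
obs 4: x=2 → posterior Gamma(17, 19/3)
obs 5: x=6 → posterior Gamma(23, 22/3)
obs 6: x=5 → posterior Gamma(28, 25/3)
obs 7: x=3 → posterior Gamma(31, 28/3)
obs 8: x=3 → posterior Gamma(34, 31/3)
obs 9: x=3 → posterior Gamma(37, 34/3)
obs 10: x=5 → posterior Gamma(42, 37/3)

k = 10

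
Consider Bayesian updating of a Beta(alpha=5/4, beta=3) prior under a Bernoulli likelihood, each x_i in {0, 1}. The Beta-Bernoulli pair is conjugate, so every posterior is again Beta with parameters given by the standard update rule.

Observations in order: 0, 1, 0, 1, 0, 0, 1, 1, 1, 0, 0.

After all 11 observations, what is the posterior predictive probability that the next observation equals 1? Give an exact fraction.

obs 1: x=0 → posterior Beta(5/4, 4)
obs 2: x=1 → posterior Beta(9/4, 4)
obs 3: x=0 → posterior Beta(9/4, 5)
obs 4: x=1 → posterior Beta(13/4, 5)
obs 5: x=0 → posterior Beta(13/4, 6)
obs 6: x=0 → posterior Beta(13/4, 7)
obs 7: x=1 → posterior Beta(17/4, 7)
obs 8: x=1 → posterior Beta(21/4, 7)
obs 9: x=1 → posterior Beta(25/4, 7)
obs 10: x=0 → posterior Beta(25/4, 8)
obs 11: x=0 → posterior Beta(25/4, 9)

25/61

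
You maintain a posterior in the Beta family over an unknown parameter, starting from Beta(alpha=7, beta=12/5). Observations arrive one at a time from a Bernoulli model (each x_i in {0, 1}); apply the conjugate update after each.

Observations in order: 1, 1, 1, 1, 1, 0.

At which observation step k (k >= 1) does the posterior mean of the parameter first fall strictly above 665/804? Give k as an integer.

obs 1: x=1 → posterior Beta(8, 12/5)
obs 2: x=1 → posterior Beta(9, 12/5)
obs 3: x=1 → posterior Beta(10, 12/5)
obs 4: x=1 → posterior Beta(11, 12/5)
obs 5: x=1 → posterior Beta(12, 12/5)
obs 6: x=0 → posterior Beta(12, 17/5)

k = 5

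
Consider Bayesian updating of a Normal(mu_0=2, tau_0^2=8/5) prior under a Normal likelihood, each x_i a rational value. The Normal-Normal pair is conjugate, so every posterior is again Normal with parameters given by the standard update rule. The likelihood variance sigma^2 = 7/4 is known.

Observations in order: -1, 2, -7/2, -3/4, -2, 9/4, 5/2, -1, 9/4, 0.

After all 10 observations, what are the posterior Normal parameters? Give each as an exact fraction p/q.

mu_0=94/355, tau_0^2=56/355

obs 1: x=-1 → posterior Normal(38/67, 56/67)
obs 2: x=2 → posterior Normal(34/33, 56/99)
obs 3: x=-7/2 → posterior Normal(-10/131, 56/131)
obs 4: x=-3/4 → posterior Normal(-34/163, 56/163)
obs 5: x=-2 → posterior Normal(-98/195, 56/195)
obs 6: x=9/4 → posterior Normal(-26/227, 56/227)
obs 7: x=5/2 → posterior Normal(54/259, 8/37)
obs 8: x=-1 → posterior Normal(22/291, 56/291)
obs 9: x=9/4 → posterior Normal(94/323, 56/323)
obs 10: x=0 → posterior Normal(94/355, 56/355)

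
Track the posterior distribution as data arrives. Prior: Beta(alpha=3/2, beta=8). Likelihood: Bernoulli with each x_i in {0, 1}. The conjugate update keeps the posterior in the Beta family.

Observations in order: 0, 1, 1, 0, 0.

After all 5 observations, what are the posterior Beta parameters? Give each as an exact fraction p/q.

obs 1: x=0 → posterior Beta(3/2, 9)
obs 2: x=1 → posterior Beta(5/2, 9)
obs 3: x=1 → posterior Beta(7/2, 9)
obs 4: x=0 → posterior Beta(7/2, 10)
obs 5: x=0 → posterior Beta(7/2, 11)

alpha=7/2, beta=11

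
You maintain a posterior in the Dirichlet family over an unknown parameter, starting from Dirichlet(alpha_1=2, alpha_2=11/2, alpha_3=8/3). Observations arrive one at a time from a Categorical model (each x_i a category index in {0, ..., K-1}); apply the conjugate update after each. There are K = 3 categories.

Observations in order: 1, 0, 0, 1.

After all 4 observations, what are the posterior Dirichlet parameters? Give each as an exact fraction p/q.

alpha_1=4, alpha_2=15/2, alpha_3=8/3

obs 1: x=1 → posterior Dirichlet(2, 13/2, 8/3)
obs 2: x=0 → posterior Dirichlet(3, 13/2, 8/3)
obs 3: x=0 → posterior Dirichlet(4, 13/2, 8/3)
obs 4: x=1 → posterior Dirichlet(4, 15/2, 8/3)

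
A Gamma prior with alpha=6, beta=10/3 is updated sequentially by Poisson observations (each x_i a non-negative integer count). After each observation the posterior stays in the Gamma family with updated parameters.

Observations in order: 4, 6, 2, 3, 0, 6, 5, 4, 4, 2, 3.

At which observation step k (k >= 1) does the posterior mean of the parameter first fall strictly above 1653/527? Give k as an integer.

k = 8

obs 1: x=4 → posterior Gamma(10, 13/3)
obs 2: x=6 → posterior Gamma(16, 16/3)
obs 3: x=2 → posterior Gamma(18, 19/3)
obs 4: x=3 → posterior Gamma(21, 22/3)
obs 5: x=0 → posterior Gamma(21, 25/3)
obs 6: x=6 → posterior Gamma(27, 28/3)
obs 7: x=5 → posterior Gamma(32, 31/3)
obs 8: x=4 → posterior Gamma(36, 34/3)
obs 9: x=4 → posterior Gamma(40, 37/3)
obs 10: x=2 → posterior Gamma(42, 40/3)
obs 11: x=3 → posterior Gamma(45, 43/3)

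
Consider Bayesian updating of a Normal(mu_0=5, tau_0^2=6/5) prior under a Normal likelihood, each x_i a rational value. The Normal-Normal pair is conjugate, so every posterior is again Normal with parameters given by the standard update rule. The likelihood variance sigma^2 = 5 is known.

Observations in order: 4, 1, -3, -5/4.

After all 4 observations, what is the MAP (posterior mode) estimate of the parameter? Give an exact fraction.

37/14

obs 1: x=4 → posterior Normal(149/31, 30/31)
obs 2: x=1 → posterior Normal(155/37, 30/37)
obs 3: x=-3 → posterior Normal(137/43, 30/43)
obs 4: x=-5/4 → posterior Normal(37/14, 30/49)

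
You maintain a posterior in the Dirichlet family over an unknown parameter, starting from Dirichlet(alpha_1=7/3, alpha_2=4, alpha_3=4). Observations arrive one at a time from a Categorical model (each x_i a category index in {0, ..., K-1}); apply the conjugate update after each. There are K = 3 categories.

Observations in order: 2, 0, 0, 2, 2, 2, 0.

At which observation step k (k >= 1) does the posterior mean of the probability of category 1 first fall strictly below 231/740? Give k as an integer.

k = 3

obs 1: x=2 → posterior Dirichlet(7/3, 4, 5)
obs 2: x=0 → posterior Dirichlet(10/3, 4, 5)
obs 3: x=0 → posterior Dirichlet(13/3, 4, 5)
obs 4: x=2 → posterior Dirichlet(13/3, 4, 6)
obs 5: x=2 → posterior Dirichlet(13/3, 4, 7)
obs 6: x=2 → posterior Dirichlet(13/3, 4, 8)
obs 7: x=0 → posterior Dirichlet(16/3, 4, 8)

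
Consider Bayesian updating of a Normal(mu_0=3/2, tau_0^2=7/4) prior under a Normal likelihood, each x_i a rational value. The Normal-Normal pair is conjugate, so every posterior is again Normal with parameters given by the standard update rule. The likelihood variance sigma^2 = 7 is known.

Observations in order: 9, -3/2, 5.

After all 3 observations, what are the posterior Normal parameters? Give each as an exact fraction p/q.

obs 1: x=9 → posterior Normal(3, 7/5)
obs 2: x=-3/2 → posterior Normal(9/4, 7/6)
obs 3: x=5 → posterior Normal(37/14, 1)

mu_0=37/14, tau_0^2=1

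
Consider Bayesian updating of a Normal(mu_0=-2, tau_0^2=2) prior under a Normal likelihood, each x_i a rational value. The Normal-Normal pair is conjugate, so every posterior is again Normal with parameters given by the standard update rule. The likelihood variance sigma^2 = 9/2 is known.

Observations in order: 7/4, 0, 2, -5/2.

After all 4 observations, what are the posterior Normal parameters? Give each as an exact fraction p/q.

obs 1: x=7/4 → posterior Normal(-11/13, 18/13)
obs 2: x=0 → posterior Normal(-11/17, 18/17)
obs 3: x=2 → posterior Normal(-1/7, 6/7)
obs 4: x=-5/2 → posterior Normal(-13/25, 18/25)

mu_0=-13/25, tau_0^2=18/25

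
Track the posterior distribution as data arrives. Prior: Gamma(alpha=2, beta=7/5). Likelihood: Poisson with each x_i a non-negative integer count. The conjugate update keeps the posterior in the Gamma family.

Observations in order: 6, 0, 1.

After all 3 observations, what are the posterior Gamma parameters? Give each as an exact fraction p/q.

alpha=9, beta=22/5

obs 1: x=6 → posterior Gamma(8, 12/5)
obs 2: x=0 → posterior Gamma(8, 17/5)
obs 3: x=1 → posterior Gamma(9, 22/5)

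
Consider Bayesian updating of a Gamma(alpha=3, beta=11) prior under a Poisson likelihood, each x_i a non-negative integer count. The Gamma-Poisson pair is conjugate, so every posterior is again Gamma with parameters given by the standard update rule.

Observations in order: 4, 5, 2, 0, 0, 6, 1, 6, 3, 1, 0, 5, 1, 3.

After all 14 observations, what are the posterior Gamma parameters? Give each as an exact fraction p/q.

obs 1: x=4 → posterior Gamma(7, 12)
obs 2: x=5 → posterior Gamma(12, 13)
obs 3: x=2 → posterior Gamma(14, 14)
obs 4: x=0 → posterior Gamma(14, 15)
obs 5: x=0 → posterior Gamma(14, 16)
obs 6: x=6 → posterior Gamma(20, 17)
obs 7: x=1 → posterior Gamma(21, 18)
obs 8: x=6 → posterior Gamma(27, 19)
obs 9: x=3 → posterior Gamma(30, 20)
obs 10: x=1 → posterior Gamma(31, 21)
obs 11: x=0 → posterior Gamma(31, 22)
obs 12: x=5 → posterior Gamma(36, 23)
obs 13: x=1 → posterior Gamma(37, 24)
obs 14: x=3 → posterior Gamma(40, 25)

alpha=40, beta=25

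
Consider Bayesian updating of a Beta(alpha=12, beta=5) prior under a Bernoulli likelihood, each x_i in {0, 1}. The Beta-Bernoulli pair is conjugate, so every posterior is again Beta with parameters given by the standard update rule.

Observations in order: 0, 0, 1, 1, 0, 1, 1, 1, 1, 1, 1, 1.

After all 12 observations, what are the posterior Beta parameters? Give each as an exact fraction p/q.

alpha=21, beta=8

obs 1: x=0 → posterior Beta(12, 6)
obs 2: x=0 → posterior Beta(12, 7)
obs 3: x=1 → posterior Beta(13, 7)
obs 4: x=1 → posterior Beta(14, 7)
obs 5: x=0 → posterior Beta(14, 8)
obs 6: x=1 → posterior Beta(15, 8)
obs 7: x=1 → posterior Beta(16, 8)
obs 8: x=1 → posterior Beta(17, 8)
obs 9: x=1 → posterior Beta(18, 8)
obs 10: x=1 → posterior Beta(19, 8)
obs 11: x=1 → posterior Beta(20, 8)
obs 12: x=1 → posterior Beta(21, 8)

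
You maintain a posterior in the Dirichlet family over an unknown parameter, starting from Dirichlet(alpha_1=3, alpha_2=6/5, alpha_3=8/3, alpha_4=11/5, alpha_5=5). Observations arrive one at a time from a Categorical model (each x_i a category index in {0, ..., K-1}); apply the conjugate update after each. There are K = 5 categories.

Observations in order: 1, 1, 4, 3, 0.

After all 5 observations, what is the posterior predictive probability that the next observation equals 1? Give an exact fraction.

24/143

obs 1: x=1 → posterior Dirichlet(3, 11/5, 8/3, 11/5, 5)
obs 2: x=1 → posterior Dirichlet(3, 16/5, 8/3, 11/5, 5)
obs 3: x=4 → posterior Dirichlet(3, 16/5, 8/3, 11/5, 6)
obs 4: x=3 → posterior Dirichlet(3, 16/5, 8/3, 16/5, 6)
obs 5: x=0 → posterior Dirichlet(4, 16/5, 8/3, 16/5, 6)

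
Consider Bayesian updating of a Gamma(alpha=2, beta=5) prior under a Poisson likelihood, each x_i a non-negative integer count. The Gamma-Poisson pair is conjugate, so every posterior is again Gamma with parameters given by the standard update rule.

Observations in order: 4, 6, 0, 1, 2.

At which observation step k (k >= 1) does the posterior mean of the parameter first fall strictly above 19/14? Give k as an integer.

k = 2

obs 1: x=4 → posterior Gamma(6, 6)
obs 2: x=6 → posterior Gamma(12, 7)
obs 3: x=0 → posterior Gamma(12, 8)
obs 4: x=1 → posterior Gamma(13, 9)
obs 5: x=2 → posterior Gamma(15, 10)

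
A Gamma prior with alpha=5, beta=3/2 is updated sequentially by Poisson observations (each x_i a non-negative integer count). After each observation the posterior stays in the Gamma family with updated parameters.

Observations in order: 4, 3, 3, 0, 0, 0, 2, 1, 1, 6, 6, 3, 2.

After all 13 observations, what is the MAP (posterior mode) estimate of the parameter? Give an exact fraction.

70/29

obs 1: x=4 → posterior Gamma(9, 5/2)
obs 2: x=3 → posterior Gamma(12, 7/2)
obs 3: x=3 → posterior Gamma(15, 9/2)
obs 4: x=0 → posterior Gamma(15, 11/2)
obs 5: x=0 → posterior Gamma(15, 13/2)
obs 6: x=0 → posterior Gamma(15, 15/2)
obs 7: x=2 → posterior Gamma(17, 17/2)
obs 8: x=1 → posterior Gamma(18, 19/2)
obs 9: x=1 → posterior Gamma(19, 21/2)
obs 10: x=6 → posterior Gamma(25, 23/2)
obs 11: x=6 → posterior Gamma(31, 25/2)
obs 12: x=3 → posterior Gamma(34, 27/2)
obs 13: x=2 → posterior Gamma(36, 29/2)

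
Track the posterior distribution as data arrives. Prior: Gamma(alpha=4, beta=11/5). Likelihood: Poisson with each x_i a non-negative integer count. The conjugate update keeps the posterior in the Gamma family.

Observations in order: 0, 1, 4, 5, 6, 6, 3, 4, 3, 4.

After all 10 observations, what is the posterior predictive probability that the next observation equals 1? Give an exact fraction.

6473414393142834546915141404067150520272825981142115215498657211302260025/49912735260277304101175959721937696836024272640579881153588820511452823552

obs 1: x=0 → posterior Gamma(4, 16/5)
obs 2: x=1 → posterior Gamma(5, 21/5)
obs 3: x=4 → posterior Gamma(9, 26/5)
obs 4: x=5 → posterior Gamma(14, 31/5)
obs 5: x=6 → posterior Gamma(20, 36/5)
obs 6: x=6 → posterior Gamma(26, 41/5)
obs 7: x=3 → posterior Gamma(29, 46/5)
obs 8: x=4 → posterior Gamma(33, 51/5)
obs 9: x=3 → posterior Gamma(36, 56/5)
obs 10: x=4 → posterior Gamma(40, 61/5)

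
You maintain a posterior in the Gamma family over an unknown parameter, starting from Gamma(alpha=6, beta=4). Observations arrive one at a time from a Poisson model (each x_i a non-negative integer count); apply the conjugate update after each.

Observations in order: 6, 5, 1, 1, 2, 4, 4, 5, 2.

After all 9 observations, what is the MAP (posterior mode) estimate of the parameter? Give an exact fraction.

obs 1: x=6 → posterior Gamma(12, 5)
obs 2: x=5 → posterior Gamma(17, 6)
obs 3: x=1 → posterior Gamma(18, 7)
obs 4: x=1 → posterior Gamma(19, 8)
obs 5: x=2 → posterior Gamma(21, 9)
obs 6: x=4 → posterior Gamma(25, 10)
obs 7: x=4 → posterior Gamma(29, 11)
obs 8: x=5 → posterior Gamma(34, 12)
obs 9: x=2 → posterior Gamma(36, 13)

35/13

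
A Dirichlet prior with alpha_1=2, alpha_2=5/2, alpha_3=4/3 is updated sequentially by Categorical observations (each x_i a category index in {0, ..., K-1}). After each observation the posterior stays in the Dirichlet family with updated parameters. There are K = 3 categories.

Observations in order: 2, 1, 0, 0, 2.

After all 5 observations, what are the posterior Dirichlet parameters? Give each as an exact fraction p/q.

alpha_1=4, alpha_2=7/2, alpha_3=10/3

obs 1: x=2 → posterior Dirichlet(2, 5/2, 7/3)
obs 2: x=1 → posterior Dirichlet(2, 7/2, 7/3)
obs 3: x=0 → posterior Dirichlet(3, 7/2, 7/3)
obs 4: x=0 → posterior Dirichlet(4, 7/2, 7/3)
obs 5: x=2 → posterior Dirichlet(4, 7/2, 10/3)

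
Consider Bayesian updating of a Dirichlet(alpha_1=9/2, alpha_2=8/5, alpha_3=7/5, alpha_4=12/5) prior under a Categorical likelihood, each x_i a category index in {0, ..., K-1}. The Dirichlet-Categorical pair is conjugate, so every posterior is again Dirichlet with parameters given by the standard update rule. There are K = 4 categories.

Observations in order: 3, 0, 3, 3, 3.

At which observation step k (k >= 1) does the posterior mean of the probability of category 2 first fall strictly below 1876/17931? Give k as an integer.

obs 1: x=3 → posterior Dirichlet(9/2, 8/5, 7/5, 17/5)
obs 2: x=0 → posterior Dirichlet(11/2, 8/5, 7/5, 17/5)
obs 3: x=3 → posterior Dirichlet(11/2, 8/5, 7/5, 22/5)
obs 4: x=3 → posterior Dirichlet(11/2, 8/5, 7/5, 27/5)
obs 5: x=3 → posterior Dirichlet(11/2, 8/5, 7/5, 32/5)

k = 4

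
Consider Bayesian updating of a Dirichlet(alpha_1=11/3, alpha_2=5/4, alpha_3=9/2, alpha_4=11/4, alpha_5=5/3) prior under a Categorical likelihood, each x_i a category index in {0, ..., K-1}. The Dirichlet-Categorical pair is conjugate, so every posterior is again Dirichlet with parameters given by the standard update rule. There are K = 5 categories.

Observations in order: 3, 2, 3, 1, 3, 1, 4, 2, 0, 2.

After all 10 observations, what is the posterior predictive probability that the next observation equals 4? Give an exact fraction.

obs 1: x=3 → posterior Dirichlet(11/3, 5/4, 9/2, 15/4, 5/3)
obs 2: x=2 → posterior Dirichlet(11/3, 5/4, 11/2, 15/4, 5/3)
obs 3: x=3 → posterior Dirichlet(11/3, 5/4, 11/2, 19/4, 5/3)
obs 4: x=1 → posterior Dirichlet(11/3, 9/4, 11/2, 19/4, 5/3)
obs 5: x=3 → posterior Dirichlet(11/3, 9/4, 11/2, 23/4, 5/3)
obs 6: x=1 → posterior Dirichlet(11/3, 13/4, 11/2, 23/4, 5/3)
obs 7: x=4 → posterior Dirichlet(11/3, 13/4, 11/2, 23/4, 8/3)
obs 8: x=2 → posterior Dirichlet(11/3, 13/4, 13/2, 23/4, 8/3)
obs 9: x=0 → posterior Dirichlet(14/3, 13/4, 13/2, 23/4, 8/3)
obs 10: x=2 → posterior Dirichlet(14/3, 13/4, 15/2, 23/4, 8/3)

16/143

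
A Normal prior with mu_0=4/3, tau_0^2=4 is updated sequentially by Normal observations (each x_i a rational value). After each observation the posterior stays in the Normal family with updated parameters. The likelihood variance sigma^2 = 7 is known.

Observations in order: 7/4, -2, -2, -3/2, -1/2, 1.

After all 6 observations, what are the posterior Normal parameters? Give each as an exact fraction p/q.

obs 1: x=7/4 → posterior Normal(49/33, 28/11)
obs 2: x=-2 → posterior Normal(5/9, 28/15)
obs 3: x=-2 → posterior Normal(1/57, 28/19)
obs 4: x=-3/2 → posterior Normal(-17/69, 28/23)
obs 5: x=-1/2 → posterior Normal(-23/81, 28/27)
obs 6: x=1 → posterior Normal(-11/93, 28/31)

mu_0=-11/93, tau_0^2=28/31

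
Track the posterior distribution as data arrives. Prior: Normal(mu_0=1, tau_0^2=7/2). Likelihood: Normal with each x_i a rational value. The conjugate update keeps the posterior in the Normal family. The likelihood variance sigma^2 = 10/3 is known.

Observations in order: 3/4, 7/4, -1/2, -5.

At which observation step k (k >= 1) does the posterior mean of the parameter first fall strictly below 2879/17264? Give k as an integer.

obs 1: x=3/4 → posterior Normal(143/164, 70/41)
obs 2: x=7/4 → posterior Normal(145/124, 35/31)
obs 3: x=-1/2 → posterior Normal(62/83, 70/83)
obs 4: x=-5 → posterior Normal(-43/104, 35/52)

k = 4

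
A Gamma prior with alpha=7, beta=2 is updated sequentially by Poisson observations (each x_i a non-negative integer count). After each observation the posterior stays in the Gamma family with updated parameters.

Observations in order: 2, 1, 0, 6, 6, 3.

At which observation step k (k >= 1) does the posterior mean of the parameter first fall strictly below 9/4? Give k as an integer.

obs 1: x=2 → posterior Gamma(9, 3)
obs 2: x=1 → posterior Gamma(10, 4)
obs 3: x=0 → posterior Gamma(10, 5)
obs 4: x=6 → posterior Gamma(16, 6)
obs 5: x=6 → posterior Gamma(22, 7)
obs 6: x=3 → posterior Gamma(25, 8)

k = 3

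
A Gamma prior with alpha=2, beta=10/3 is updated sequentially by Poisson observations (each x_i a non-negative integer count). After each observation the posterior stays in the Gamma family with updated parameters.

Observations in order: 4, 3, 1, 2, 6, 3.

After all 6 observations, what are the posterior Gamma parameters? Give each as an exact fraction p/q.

obs 1: x=4 → posterior Gamma(6, 13/3)
obs 2: x=3 → posterior Gamma(9, 16/3)
obs 3: x=1 → posterior Gamma(10, 19/3)
obs 4: x=2 → posterior Gamma(12, 22/3)
obs 5: x=6 → posterior Gamma(18, 25/3)
obs 6: x=3 → posterior Gamma(21, 28/3)

alpha=21, beta=28/3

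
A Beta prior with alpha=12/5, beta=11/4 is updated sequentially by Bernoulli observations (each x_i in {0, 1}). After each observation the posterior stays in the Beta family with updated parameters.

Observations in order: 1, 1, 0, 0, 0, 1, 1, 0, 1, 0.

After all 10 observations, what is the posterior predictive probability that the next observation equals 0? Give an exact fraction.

155/303

obs 1: x=1 → posterior Beta(17/5, 11/4)
obs 2: x=1 → posterior Beta(22/5, 11/4)
obs 3: x=0 → posterior Beta(22/5, 15/4)
obs 4: x=0 → posterior Beta(22/5, 19/4)
obs 5: x=0 → posterior Beta(22/5, 23/4)
obs 6: x=1 → posterior Beta(27/5, 23/4)
obs 7: x=1 → posterior Beta(32/5, 23/4)
obs 8: x=0 → posterior Beta(32/5, 27/4)
obs 9: x=1 → posterior Beta(37/5, 27/4)
obs 10: x=0 → posterior Beta(37/5, 31/4)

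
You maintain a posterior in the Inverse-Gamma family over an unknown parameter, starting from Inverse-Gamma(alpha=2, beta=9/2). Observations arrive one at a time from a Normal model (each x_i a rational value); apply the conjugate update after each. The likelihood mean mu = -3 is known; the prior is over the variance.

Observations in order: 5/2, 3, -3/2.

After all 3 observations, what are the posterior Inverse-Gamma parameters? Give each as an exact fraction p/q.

alpha=7/2, beta=155/4

obs 1: x=5/2 → posterior Inverse-Gamma(5/2, 157/8)
obs 2: x=3 → posterior Inverse-Gamma(3, 301/8)
obs 3: x=-3/2 → posterior Inverse-Gamma(7/2, 155/4)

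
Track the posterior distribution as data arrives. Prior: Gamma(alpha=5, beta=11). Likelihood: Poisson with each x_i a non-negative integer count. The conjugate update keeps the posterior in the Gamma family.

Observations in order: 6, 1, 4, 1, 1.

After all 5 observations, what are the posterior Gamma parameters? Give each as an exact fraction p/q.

alpha=18, beta=16

obs 1: x=6 → posterior Gamma(11, 12)
obs 2: x=1 → posterior Gamma(12, 13)
obs 3: x=4 → posterior Gamma(16, 14)
obs 4: x=1 → posterior Gamma(17, 15)
obs 5: x=1 → posterior Gamma(18, 16)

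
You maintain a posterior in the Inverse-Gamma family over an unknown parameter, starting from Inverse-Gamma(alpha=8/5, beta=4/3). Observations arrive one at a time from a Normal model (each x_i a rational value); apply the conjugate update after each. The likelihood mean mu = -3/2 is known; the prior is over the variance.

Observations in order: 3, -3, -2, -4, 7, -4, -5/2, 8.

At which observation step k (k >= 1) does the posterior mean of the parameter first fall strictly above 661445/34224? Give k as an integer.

obs 1: x=3 → posterior Inverse-Gamma(21/10, 275/24)
obs 2: x=-3 → posterior Inverse-Gamma(13/5, 151/12)
obs 3: x=-2 → posterior Inverse-Gamma(31/10, 305/24)
obs 4: x=-4 → posterior Inverse-Gamma(18/5, 95/6)
obs 5: x=7 → posterior Inverse-Gamma(41/10, 1247/24)
obs 6: x=-4 → posterior Inverse-Gamma(23/5, 661/12)
obs 7: x=-5/2 → posterior Inverse-Gamma(51/10, 667/12)
obs 8: x=8 → posterior Inverse-Gamma(28/5, 2417/24)

k = 8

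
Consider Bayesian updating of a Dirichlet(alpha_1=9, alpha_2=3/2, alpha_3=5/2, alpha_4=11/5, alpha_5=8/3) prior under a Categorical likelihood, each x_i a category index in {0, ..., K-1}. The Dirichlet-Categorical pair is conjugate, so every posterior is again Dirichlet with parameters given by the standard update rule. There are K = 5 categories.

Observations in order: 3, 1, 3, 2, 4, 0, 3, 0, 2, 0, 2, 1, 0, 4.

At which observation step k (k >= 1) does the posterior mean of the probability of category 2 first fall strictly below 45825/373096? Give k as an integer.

obs 1: x=3 → posterior Dirichlet(9, 3/2, 5/2, 16/5, 8/3)
obs 2: x=1 → posterior Dirichlet(9, 5/2, 5/2, 16/5, 8/3)
obs 3: x=3 → posterior Dirichlet(9, 5/2, 5/2, 21/5, 8/3)
obs 4: x=2 → posterior Dirichlet(9, 5/2, 7/2, 21/5, 8/3)
obs 5: x=4 → posterior Dirichlet(9, 5/2, 7/2, 21/5, 11/3)
obs 6: x=0 → posterior Dirichlet(10, 5/2, 7/2, 21/5, 11/3)
obs 7: x=3 → posterior Dirichlet(10, 5/2, 7/2, 26/5, 11/3)
obs 8: x=0 → posterior Dirichlet(11, 5/2, 7/2, 26/5, 11/3)
obs 9: x=2 → posterior Dirichlet(11, 5/2, 9/2, 26/5, 11/3)
obs 10: x=0 → posterior Dirichlet(12, 5/2, 9/2, 26/5, 11/3)
obs 11: x=2 → posterior Dirichlet(12, 5/2, 11/2, 26/5, 11/3)
obs 12: x=1 → posterior Dirichlet(12, 7/2, 11/2, 26/5, 11/3)
obs 13: x=0 → posterior Dirichlet(13, 7/2, 11/2, 26/5, 11/3)
obs 14: x=4 → posterior Dirichlet(13, 7/2, 11/2, 26/5, 14/3)

k = 3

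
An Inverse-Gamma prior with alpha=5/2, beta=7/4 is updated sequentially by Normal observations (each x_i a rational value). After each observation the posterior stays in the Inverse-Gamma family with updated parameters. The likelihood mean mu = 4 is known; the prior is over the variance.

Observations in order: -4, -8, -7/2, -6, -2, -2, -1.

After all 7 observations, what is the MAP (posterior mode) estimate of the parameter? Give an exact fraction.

obs 1: x=-4 → posterior Inverse-Gamma(3, 135/4)
obs 2: x=-8 → posterior Inverse-Gamma(7/2, 423/4)
obs 3: x=-7/2 → posterior Inverse-Gamma(4, 1071/8)
obs 4: x=-6 → posterior Inverse-Gamma(9/2, 1471/8)
obs 5: x=-2 → posterior Inverse-Gamma(5, 1615/8)
obs 6: x=-2 → posterior Inverse-Gamma(11/2, 1759/8)
obs 7: x=-1 → posterior Inverse-Gamma(6, 1859/8)

1859/56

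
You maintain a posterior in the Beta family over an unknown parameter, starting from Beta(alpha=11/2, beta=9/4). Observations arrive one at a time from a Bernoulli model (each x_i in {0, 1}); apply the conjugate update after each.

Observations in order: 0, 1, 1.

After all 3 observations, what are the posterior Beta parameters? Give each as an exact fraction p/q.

alpha=15/2, beta=13/4

obs 1: x=0 → posterior Beta(11/2, 13/4)
obs 2: x=1 → posterior Beta(13/2, 13/4)
obs 3: x=1 → posterior Beta(15/2, 13/4)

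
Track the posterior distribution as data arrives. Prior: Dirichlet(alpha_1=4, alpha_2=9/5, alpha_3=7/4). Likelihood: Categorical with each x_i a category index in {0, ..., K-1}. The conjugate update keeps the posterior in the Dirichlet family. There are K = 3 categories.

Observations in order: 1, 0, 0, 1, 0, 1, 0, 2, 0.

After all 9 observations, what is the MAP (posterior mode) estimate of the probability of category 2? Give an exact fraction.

obs 1: x=1 → posterior Dirichlet(4, 14/5, 7/4)
obs 2: x=0 → posterior Dirichlet(5, 14/5, 7/4)
obs 3: x=0 → posterior Dirichlet(6, 14/5, 7/4)
obs 4: x=1 → posterior Dirichlet(6, 19/5, 7/4)
obs 5: x=0 → posterior Dirichlet(7, 19/5, 7/4)
obs 6: x=1 → posterior Dirichlet(7, 24/5, 7/4)
obs 7: x=0 → posterior Dirichlet(8, 24/5, 7/4)
obs 8: x=2 → posterior Dirichlet(8, 24/5, 11/4)
obs 9: x=0 → posterior Dirichlet(9, 24/5, 11/4)

35/271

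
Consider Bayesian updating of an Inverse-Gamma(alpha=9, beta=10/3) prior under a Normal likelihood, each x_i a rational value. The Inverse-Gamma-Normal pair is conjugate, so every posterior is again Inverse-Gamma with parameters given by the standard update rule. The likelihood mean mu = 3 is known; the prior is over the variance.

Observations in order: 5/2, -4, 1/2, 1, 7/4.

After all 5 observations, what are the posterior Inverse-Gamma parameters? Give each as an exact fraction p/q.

alpha=23/2, beta=3251/96

obs 1: x=5/2 → posterior Inverse-Gamma(19/2, 83/24)
obs 2: x=-4 → posterior Inverse-Gamma(10, 671/24)
obs 3: x=1/2 → posterior Inverse-Gamma(21/2, 373/12)
obs 4: x=1 → posterior Inverse-Gamma(11, 397/12)
obs 5: x=7/4 → posterior Inverse-Gamma(23/2, 3251/96)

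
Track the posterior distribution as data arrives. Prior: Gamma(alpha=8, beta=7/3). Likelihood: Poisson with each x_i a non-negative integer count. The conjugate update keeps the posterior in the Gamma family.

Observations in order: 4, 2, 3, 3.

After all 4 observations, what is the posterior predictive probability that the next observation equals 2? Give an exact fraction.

obs 1: x=4 → posterior Gamma(12, 10/3)
obs 2: x=2 → posterior Gamma(14, 13/3)
obs 3: x=3 → posterior Gamma(17, 16/3)
obs 4: x=3 → posterior Gamma(20, 19/3)

35522524917380930492721042945/170713938682109778698323361792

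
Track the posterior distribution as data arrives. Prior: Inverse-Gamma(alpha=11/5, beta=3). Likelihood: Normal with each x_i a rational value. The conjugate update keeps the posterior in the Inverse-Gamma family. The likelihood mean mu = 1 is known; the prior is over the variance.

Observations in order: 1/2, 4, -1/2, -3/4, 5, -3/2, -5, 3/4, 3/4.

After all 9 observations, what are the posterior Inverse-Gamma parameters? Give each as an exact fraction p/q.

obs 1: x=1/2 → posterior Inverse-Gamma(27/10, 25/8)
obs 2: x=4 → posterior Inverse-Gamma(16/5, 61/8)
obs 3: x=-1/2 → posterior Inverse-Gamma(37/10, 35/4)
obs 4: x=-3/4 → posterior Inverse-Gamma(21/5, 329/32)
obs 5: x=5 → posterior Inverse-Gamma(47/10, 585/32)
obs 6: x=-3/2 → posterior Inverse-Gamma(26/5, 685/32)
obs 7: x=-5 → posterior Inverse-Gamma(57/10, 1261/32)
obs 8: x=3/4 → posterior Inverse-Gamma(31/5, 631/16)
obs 9: x=3/4 → posterior Inverse-Gamma(67/10, 1263/32)

alpha=67/10, beta=1263/32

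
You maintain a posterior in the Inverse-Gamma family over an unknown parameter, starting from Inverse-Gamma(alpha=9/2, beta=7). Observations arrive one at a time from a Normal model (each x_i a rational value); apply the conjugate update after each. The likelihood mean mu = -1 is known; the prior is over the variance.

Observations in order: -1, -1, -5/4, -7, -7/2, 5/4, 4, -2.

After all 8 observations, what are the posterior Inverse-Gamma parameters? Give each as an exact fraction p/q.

obs 1: x=-1 → posterior Inverse-Gamma(5, 7)
obs 2: x=-1 → posterior Inverse-Gamma(11/2, 7)
obs 3: x=-5/4 → posterior Inverse-Gamma(6, 225/32)
obs 4: x=-7 → posterior Inverse-Gamma(13/2, 801/32)
obs 5: x=-7/2 → posterior Inverse-Gamma(7, 901/32)
obs 6: x=5/4 → posterior Inverse-Gamma(15/2, 491/16)
obs 7: x=4 → posterior Inverse-Gamma(8, 691/16)
obs 8: x=-2 → posterior Inverse-Gamma(17/2, 699/16)

alpha=17/2, beta=699/16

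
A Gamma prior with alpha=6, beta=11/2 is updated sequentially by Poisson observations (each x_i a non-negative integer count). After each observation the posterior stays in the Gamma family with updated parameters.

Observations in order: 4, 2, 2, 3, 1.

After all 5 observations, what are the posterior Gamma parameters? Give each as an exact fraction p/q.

obs 1: x=4 → posterior Gamma(10, 13/2)
obs 2: x=2 → posterior Gamma(12, 15/2)
obs 3: x=2 → posterior Gamma(14, 17/2)
obs 4: x=3 → posterior Gamma(17, 19/2)
obs 5: x=1 → posterior Gamma(18, 21/2)

alpha=18, beta=21/2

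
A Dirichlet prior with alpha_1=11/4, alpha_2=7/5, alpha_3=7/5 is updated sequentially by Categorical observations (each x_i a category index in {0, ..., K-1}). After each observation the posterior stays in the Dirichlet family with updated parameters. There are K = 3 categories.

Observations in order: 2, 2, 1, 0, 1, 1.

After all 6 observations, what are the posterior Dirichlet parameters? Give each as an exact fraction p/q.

alpha_1=15/4, alpha_2=22/5, alpha_3=17/5

obs 1: x=2 → posterior Dirichlet(11/4, 7/5, 12/5)
obs 2: x=2 → posterior Dirichlet(11/4, 7/5, 17/5)
obs 3: x=1 → posterior Dirichlet(11/4, 12/5, 17/5)
obs 4: x=0 → posterior Dirichlet(15/4, 12/5, 17/5)
obs 5: x=1 → posterior Dirichlet(15/4, 17/5, 17/5)
obs 6: x=1 → posterior Dirichlet(15/4, 22/5, 17/5)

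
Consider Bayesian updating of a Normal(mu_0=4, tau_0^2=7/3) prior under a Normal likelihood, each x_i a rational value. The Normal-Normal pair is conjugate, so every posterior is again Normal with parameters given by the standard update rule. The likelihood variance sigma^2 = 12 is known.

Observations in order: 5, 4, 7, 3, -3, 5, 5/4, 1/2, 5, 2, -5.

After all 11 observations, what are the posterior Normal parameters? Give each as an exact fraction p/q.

mu_0=1269/452, tau_0^2=84/113

obs 1: x=5 → posterior Normal(179/43, 84/43)
obs 2: x=4 → posterior Normal(207/50, 42/25)
obs 3: x=7 → posterior Normal(256/57, 28/19)
obs 4: x=3 → posterior Normal(277/64, 21/16)
obs 5: x=-3 → posterior Normal(256/71, 84/71)
obs 6: x=5 → posterior Normal(97/26, 14/13)
obs 7: x=5/4 → posterior Normal(1199/340, 84/85)
obs 8: x=1/2 → posterior Normal(1213/368, 21/23)
obs 9: x=5 → posterior Normal(41/12, 28/33)
obs 10: x=2 → posterior Normal(1409/424, 42/53)
obs 11: x=-5 → posterior Normal(1269/452, 84/113)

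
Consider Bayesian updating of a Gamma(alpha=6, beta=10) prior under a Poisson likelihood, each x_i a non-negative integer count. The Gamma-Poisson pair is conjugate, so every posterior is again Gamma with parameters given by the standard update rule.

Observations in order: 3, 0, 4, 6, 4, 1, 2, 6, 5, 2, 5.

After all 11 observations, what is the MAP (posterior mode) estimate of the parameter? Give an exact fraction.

obs 1: x=3 → posterior Gamma(9, 11)
obs 2: x=0 → posterior Gamma(9, 12)
obs 3: x=4 → posterior Gamma(13, 13)
obs 4: x=6 → posterior Gamma(19, 14)
obs 5: x=4 → posterior Gamma(23, 15)
obs 6: x=1 → posterior Gamma(24, 16)
obs 7: x=2 → posterior Gamma(26, 17)
obs 8: x=6 → posterior Gamma(32, 18)
obs 9: x=5 → posterior Gamma(37, 19)
obs 10: x=2 → posterior Gamma(39, 20)
obs 11: x=5 → posterior Gamma(44, 21)

43/21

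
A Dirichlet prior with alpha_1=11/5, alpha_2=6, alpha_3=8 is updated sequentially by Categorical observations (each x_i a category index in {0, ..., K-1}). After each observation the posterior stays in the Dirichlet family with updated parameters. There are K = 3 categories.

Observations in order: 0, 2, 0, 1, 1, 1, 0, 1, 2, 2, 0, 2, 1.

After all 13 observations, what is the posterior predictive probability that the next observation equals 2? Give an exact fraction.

obs 1: x=0 → posterior Dirichlet(16/5, 6, 8)
obs 2: x=2 → posterior Dirichlet(16/5, 6, 9)
obs 3: x=0 → posterior Dirichlet(21/5, 6, 9)
obs 4: x=1 → posterior Dirichlet(21/5, 7, 9)
obs 5: x=1 → posterior Dirichlet(21/5, 8, 9)
obs 6: x=1 → posterior Dirichlet(21/5, 9, 9)
obs 7: x=0 → posterior Dirichlet(26/5, 9, 9)
obs 8: x=1 → posterior Dirichlet(26/5, 10, 9)
obs 9: x=2 → posterior Dirichlet(26/5, 10, 10)
obs 10: x=2 → posterior Dirichlet(26/5, 10, 11)
obs 11: x=0 → posterior Dirichlet(31/5, 10, 11)
obs 12: x=2 → posterior Dirichlet(31/5, 10, 12)
obs 13: x=1 → posterior Dirichlet(31/5, 11, 12)

30/73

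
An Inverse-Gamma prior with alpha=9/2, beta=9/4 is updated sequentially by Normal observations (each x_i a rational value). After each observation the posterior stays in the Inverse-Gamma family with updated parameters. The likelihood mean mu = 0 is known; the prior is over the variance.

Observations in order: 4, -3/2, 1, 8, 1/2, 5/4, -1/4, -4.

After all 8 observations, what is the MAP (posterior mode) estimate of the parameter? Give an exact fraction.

obs 1: x=4 → posterior Inverse-Gamma(5, 41/4)
obs 2: x=-3/2 → posterior Inverse-Gamma(11/2, 91/8)
obs 3: x=1 → posterior Inverse-Gamma(6, 95/8)
obs 4: x=8 → posterior Inverse-Gamma(13/2, 351/8)
obs 5: x=1/2 → posterior Inverse-Gamma(7, 44)
obs 6: x=5/4 → posterior Inverse-Gamma(15/2, 1433/32)
obs 7: x=-1/4 → posterior Inverse-Gamma(8, 717/16)
obs 8: x=-4 → posterior Inverse-Gamma(17/2, 845/16)

845/152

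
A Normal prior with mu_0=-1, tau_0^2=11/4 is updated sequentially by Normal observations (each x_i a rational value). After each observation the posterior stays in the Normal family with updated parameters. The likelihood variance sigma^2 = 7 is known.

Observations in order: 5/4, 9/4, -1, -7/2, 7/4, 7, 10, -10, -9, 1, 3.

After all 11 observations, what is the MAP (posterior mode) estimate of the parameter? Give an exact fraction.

obs 1: x=5/4 → posterior Normal(-19/52, 77/39)
obs 2: x=9/4 → posterior Normal(21/100, 77/50)
obs 3: x=-1 → posterior Normal(-1/122, 77/61)
obs 4: x=-7/2 → posterior Normal(-13/24, 77/72)
obs 5: x=7/4 → posterior Normal(-79/332, 77/83)
obs 6: x=7 → posterior Normal(229/376, 77/94)
obs 7: x=10 → posterior Normal(223/140, 11/15)
obs 8: x=-10 → posterior Normal(229/464, 77/116)
obs 9: x=-9 → posterior Normal(-167/508, 77/127)
obs 10: x=1 → posterior Normal(-41/184, 77/138)
obs 11: x=3 → posterior Normal(9/596, 77/149)

9/596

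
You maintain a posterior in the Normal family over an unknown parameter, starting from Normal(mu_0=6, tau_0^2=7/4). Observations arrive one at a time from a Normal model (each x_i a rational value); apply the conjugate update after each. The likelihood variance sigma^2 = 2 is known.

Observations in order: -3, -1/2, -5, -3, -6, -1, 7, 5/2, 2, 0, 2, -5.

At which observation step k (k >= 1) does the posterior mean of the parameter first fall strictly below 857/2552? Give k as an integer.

obs 1: x=-3 → posterior Normal(9/5, 14/15)
obs 2: x=-1/2 → posterior Normal(47/44, 7/11)
obs 3: x=-5 → posterior Normal(-23/58, 14/29)
obs 4: x=-3 → posterior Normal(-65/72, 7/18)
obs 5: x=-6 → posterior Normal(-149/86, 14/43)
obs 6: x=-1 → posterior Normal(-163/100, 7/25)
obs 7: x=7 → posterior Normal(-65/114, 14/57)
obs 8: x=5/2 → posterior Normal(-15/64, 7/32)
obs 9: x=2 → posterior Normal(-1/71, 14/71)
obs 10: x=0 → posterior Normal(-1/78, 7/39)
obs 11: x=2 → posterior Normal(13/85, 14/85)
obs 12: x=-5 → posterior Normal(-11/46, 7/46)

k = 3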